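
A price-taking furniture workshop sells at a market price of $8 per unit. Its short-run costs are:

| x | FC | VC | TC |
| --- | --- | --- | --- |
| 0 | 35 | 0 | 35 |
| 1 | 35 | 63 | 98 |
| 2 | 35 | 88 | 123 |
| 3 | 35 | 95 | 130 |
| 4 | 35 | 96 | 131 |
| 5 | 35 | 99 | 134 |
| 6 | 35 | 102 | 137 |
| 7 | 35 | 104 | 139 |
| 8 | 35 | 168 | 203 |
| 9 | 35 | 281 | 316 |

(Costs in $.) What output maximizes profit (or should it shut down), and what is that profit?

x = 0 (shut down); profit = -$35

Compute π = P·x − TC at each output: x=0: -35; x=1: -90; x=2: -107; x=3: -106; x=4: -99; x=5: -94; x=6: -89; x=7: -83; x=8: -139; x=9: -244.
Profit is highest at x = 0. Equivalently, the lowest AVC in the table is 104/7 ≈ $14.86 at x = 7, and P = $8 falls below it — price never covers variable cost, so the firm shuts down and loses only its fixed cost.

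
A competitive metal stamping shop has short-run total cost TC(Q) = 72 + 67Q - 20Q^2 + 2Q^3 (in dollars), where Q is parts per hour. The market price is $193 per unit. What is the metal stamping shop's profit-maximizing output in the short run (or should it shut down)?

Strip out fixed cost: VC = 67Q - 20Q^2 + 2Q^3. Then AVC = 67 - 20Q + 2Q^2 and MC = 67 - 40Q + 6Q^2.
AVC is minimized where dAVC/dQ = -20 + 4Q = 0, at Q = 5; min AVC = 67 - 20·5 + 2·5^2 = $17.
P = $193 exceeds min AVC = $17, so the firm stays open.
Set P = MC: 193 = 67 - 40Q + 6Q^2 → -126 - 40Q + 6Q^2 = 0. The roots are Q = -7/3 and Q = 9; the profit-maximizing output is on the rising part of MC, so Q* = 9.
Check: AVC at Q = 9 is $49 ≤ P, so revenue covers variable cost.
Profit = P·Q − TC = 193·9 − 513 = $1224.

Produce at Q = 9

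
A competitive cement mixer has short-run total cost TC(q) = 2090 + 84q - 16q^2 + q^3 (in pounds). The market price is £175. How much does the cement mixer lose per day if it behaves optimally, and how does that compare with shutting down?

AVC = 84 - 16q + q^2; min AVC = £20 at q = 8. Since P = £175 ≥ min AVC, the firm produces.
MC = 84 - 32q + 3q^2. Setting P = MC and taking the root on the rising branch gives q* = 13.
TR = 175·13 = 2275. TC = 2090 + 585 = 2675. Profit = 2275 − 2675 = -£400.
That loss of £400 beats the £2090 the firm would lose by shutting down; producing recovers £1690 of fixed cost.

Profit = -£400 at q = 13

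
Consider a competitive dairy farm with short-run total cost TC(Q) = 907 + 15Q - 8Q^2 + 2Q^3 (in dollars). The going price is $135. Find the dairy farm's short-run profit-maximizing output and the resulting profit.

Profit = -$331 at Q = 6

AVC = 15 - 8Q + 2Q^2 has its minimum $7 at Q = 2; price $135 clears that bar, so the firm operates.
With MC = 15 - 16Q + 6Q^2, P = MC on the upward-sloping part at Q* = 6.
TR = 135·6 = 810. TC = 907 + 234 = 1141. Profit = 810 − 1141 = -$331.
That loss of $331 beats the $907 the firm would lose by shutting down; producing recovers $576 of fixed cost.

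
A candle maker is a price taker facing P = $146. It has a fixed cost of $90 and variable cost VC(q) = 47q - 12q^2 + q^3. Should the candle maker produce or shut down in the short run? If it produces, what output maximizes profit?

Produce at q = 11

From TC, MC = TC'(q) = 47 - 24q + 3q^2 and AVC = VC/q = 47 - 12q + q^2.
The AVC parabola has its vertex at q = 12/2 = 6, where AVC = 47 - 12·6 + 6^2 = $11.
Because $146 ≥ $11, revenue can cover variable cost; the firm operates.
Solving P = MC: -99 - 24q + 3q^2 = 0 ⇒ q = -3 or 11. On the upward-sloping branch, q* = 11.
Check: AVC at q = 11 is $36 ≤ P, so revenue covers variable cost.
Profit = P·q − TC = 146·11 − 486 = $1120.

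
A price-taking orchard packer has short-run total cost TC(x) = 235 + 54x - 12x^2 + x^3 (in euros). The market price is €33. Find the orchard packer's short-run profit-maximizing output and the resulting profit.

Profit = -€137 at x = 7

AVC = 54 - 12x + x^2 has its minimum €18 at x = 6; price €33 clears that bar, so the firm operates.
MC = 54 - 24x + 3x^2. Setting P = MC and taking the root on the rising branch gives x* = 7.
TR = 33·7 = 231. TC = 235 + 133 = 368. Profit = 231 − 368 = -€137.
Shutting down would mean losing the fixed cost of €235, so operating at a loss of €137 is better by €98.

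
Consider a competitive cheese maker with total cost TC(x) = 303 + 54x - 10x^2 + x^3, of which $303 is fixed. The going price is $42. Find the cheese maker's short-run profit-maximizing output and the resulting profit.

AVC = 54 - 10x + x^2 has its minimum $29 at x = 5; price $42 clears that bar, so the firm operates.
MC = 54 - 20x + 3x^2. Setting P = MC and taking the root on the rising branch gives x* = 6.
TR = 42·6 = 252. TC = 303 + 180 = 483. Profit = 252 − 483 = -$231.
That loss of $231 beats the $303 the firm would lose by shutting down; producing recovers $72 of fixed cost.

Profit = -$231 at x = 6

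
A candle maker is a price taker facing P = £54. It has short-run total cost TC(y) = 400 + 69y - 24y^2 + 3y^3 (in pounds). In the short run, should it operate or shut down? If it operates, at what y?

Variable cost is VC = 69y - 24y^2 + 3y^3, so AVC = VC/y = 69 - 24y + 3y^2 and MC = dTC/dy = 69 - 48y + 9y^2.
AVC is minimized where dAVC/dy = -24 + 6y = 0, at y = 4; min AVC = 69 - 24·4 + 3·4^2 = £21.
P = £54 exceeds min AVC = £21, so the firm stays open.
P = MC gives 15 - 48y + 9y^2 = 0, with roots 1/3 and 5. Take the larger (rising MC): y* = 5.
Check: AVC at y = 5 is £24 ≤ P, so revenue covers variable cost.
Profit = P·y − TC = 54·5 − 520 = -£250, a loss, but smaller than the £400 fixed cost the firm would lose by shutting down.

Produce at y = 5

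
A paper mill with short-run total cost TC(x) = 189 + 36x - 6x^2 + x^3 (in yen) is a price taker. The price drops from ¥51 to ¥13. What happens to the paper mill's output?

AVC = 36 - 6x + x^2, minimized at x = 3 where min AVC = ¥27. MC = 36 - 12x + 3x^2.
With P = ¥51 above the shutdown price, P = MC gives x = 5.
At P = ¥13 < min AVC = ¥27, price no longer covers variable cost at any output, so the firm shuts down: x = 0.

Output falls from 5 to 0 (the firm shuts down)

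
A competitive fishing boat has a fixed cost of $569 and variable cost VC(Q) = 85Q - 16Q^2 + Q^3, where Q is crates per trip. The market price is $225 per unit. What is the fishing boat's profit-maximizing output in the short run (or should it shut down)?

Produce at Q = 14

Strip out fixed cost: VC = 85Q - 16Q^2 + Q^3. Then AVC = 85 - 16Q + Q^2 and MC = 85 - 32Q + 3Q^2.
AVC hits its minimum where MC = AVC, at Q = 8, giving min AVC = 85 - 16·8 + 8^2 = $21.
Since P = $225 ≥ min AVC = $21, price covers variable cost and the firm should produce.
Set P = MC: 225 = 85 - 32Q + 3Q^2 → -140 - 32Q + 3Q^2 = 0. The roots are Q = -10/3 and Q = 14; the profit-maximizing output is on the rising part of MC, so Q* = 14.
Check: AVC at Q = 14 is $57 ≤ P, so revenue covers variable cost.
Profit = P·Q − TC = 225·14 − 1367 = $1783.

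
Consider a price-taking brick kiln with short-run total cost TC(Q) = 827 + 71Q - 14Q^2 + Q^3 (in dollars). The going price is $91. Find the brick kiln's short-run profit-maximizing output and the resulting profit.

Profit = -$227 at Q = 10

AVC = 71 - 14Q + Q^2 has its minimum $22 at Q = 7; price $91 clears that bar, so the firm operates.
With MC = 71 - 28Q + 3Q^2, P = MC on the upward-sloping part at Q* = 10.
TR = 91·10 = 910. TC = 827 + 310 = 1137. Profit = 910 − 1137 = -$227.
By producing, the firm covers all variable cost plus $600 of fixed cost; shutting down would lose the full $827.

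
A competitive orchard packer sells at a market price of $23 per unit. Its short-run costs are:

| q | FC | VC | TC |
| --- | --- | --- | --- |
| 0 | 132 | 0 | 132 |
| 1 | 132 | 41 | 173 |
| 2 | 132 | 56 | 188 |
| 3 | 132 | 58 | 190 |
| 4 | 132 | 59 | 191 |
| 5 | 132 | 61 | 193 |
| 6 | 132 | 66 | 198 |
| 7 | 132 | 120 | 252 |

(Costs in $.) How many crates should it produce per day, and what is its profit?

Profit at each row (π = 23q − TC): q=0: -132; q=1: -150; q=2: -142; q=3: -121; q=4: -99; q=5: -78; q=6: -60; q=7: -91.
Profit is maximized at q = 6. AVC there is 66/6 = $11 ≤ P, so producing beats shutting down (which would give -$132).

q = 6; profit = -$60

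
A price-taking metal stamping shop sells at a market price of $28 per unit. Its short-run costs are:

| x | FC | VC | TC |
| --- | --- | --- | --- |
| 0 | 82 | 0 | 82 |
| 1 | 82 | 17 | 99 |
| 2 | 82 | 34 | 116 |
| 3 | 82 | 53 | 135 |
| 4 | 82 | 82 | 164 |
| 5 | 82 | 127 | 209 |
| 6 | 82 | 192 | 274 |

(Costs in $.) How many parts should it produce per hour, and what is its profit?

Profit at each row (π = 28x − TC): x=0: -82; x=1: -71; x=2: -60; x=3: -51; x=4: -52; x=5: -69; x=6: -106.
Profit is maximized at x = 3. AVC there is 53/3 = $17.67 ≤ P, so producing beats shutting down (which would give -$82).

x = 3; profit = -$51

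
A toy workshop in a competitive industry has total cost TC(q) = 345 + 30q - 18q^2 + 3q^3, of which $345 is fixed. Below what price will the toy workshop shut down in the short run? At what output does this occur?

$3 per unit, at q = 3

Short-run supply begins at min AVC. From VC = 30q - 18q^2 + 3q^3, AVC = 30 - 18q + 3q^2.
dAVC/dq = -18 + 6q = 0 gives q = 3. min AVC = 30 - 18·3 + 3·3^2 = 3.
For P < $3 the firm produces nothing.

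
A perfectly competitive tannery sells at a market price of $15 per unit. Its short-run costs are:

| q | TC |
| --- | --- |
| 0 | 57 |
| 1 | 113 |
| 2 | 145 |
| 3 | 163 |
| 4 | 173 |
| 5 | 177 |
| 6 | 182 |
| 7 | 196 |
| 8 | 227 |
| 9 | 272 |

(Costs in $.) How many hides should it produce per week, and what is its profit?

q = 0 (shut down); profit = -$57

Compute π = P·q − TC at each output: q=0: -57; q=1: -98; q=2: -115; q=3: -118; q=4: -113; q=5: -102; q=6: -92; q=7: -91; q=8: -107; q=9: -137.
Profit is highest at q = 0. Equivalently, the lowest AVC in the table is 139/7 ≈ $19.86 at q = 7, and P = $15 falls below it — price never covers variable cost, so the firm shuts down and loses only its fixed cost.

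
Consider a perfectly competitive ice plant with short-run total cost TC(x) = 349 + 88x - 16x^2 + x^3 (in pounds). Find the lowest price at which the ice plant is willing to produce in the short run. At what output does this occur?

£24 per unit, at x = 8

Short-run supply begins at min AVC. From VC = 88x - 16x^2 + x^3, AVC = 88 - 16x + x^2.
At the minimum of AVC, MC = AVC. MC = 88 - 32x + 3x^2; setting MC = AVC gives 2x^2 - 16x = 0, so x = 8. min AVC = 24.
For P < £24 the firm produces nothing.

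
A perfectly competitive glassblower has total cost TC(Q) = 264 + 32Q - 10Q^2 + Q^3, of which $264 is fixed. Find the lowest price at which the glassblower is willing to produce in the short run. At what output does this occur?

The firm shuts down when price falls below the minimum of average variable cost. AVC = VC/Q = 32 - 10Q + Q^2.
At the minimum of AVC, MC = AVC. MC = 32 - 20Q + 3Q^2; setting MC = AVC gives 2Q^2 - 10Q = 0, so Q = 5. min AVC = 7.
For P < $7 the firm produces nothing.

$7 per unit, at Q = 5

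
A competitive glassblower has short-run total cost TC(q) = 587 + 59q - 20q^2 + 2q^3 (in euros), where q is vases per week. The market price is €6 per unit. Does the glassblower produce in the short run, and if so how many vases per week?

Shut down

Strip out fixed cost: VC = 59q - 20q^2 + 2q^3. Then AVC = 59 - 20q + 2q^2 and MC = 59 - 40q + 6q^2.
AVC is minimized where dAVC/dq = -20 + 4q = 0, at q = 5; min AVC = 59 - 20·5 + 2·5^2 = €9.
With P < min AVC (€6 < €9), every unit sold adds to the loss.
Best response: produce nothing and absorb the €587 fixed cost.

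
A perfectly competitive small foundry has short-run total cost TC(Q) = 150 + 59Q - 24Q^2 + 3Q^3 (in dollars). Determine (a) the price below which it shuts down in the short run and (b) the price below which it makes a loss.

Shutdown price = $11; break-even price = $44

AVC = 59 - 24Q + 3Q^2; minimized at Q = 4, giving min AVC = $11. That is the shutdown price.
ATC = 150/Q + 59 - 24Q + 3Q^2. Setting dATC/dQ = −150/Q^2 − 24 + 6Q = 0 gives Q = 5 (since 6·5^3 − 24·5^2 = 150).
min ATC = 150/5 + 59 − 24·5 + 3·5^2 = $44. That is the break-even price.
Between these two prices the firm operates at a loss; above $44 it earns a profit.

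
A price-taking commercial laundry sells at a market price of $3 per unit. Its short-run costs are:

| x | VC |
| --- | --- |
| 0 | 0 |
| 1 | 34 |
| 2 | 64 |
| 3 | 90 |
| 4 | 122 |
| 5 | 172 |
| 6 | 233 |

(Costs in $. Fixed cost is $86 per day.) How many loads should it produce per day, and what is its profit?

x = 0 (shut down); profit = -$86

Profit at each row (π = 3x − TC): x=0: -86; x=1: -117; x=2: -144; x=3: -167; x=4: -196; x=5: -243; x=6: -301.
Profit is highest at x = 0. Equivalently, the lowest AVC in the table is 90/3 ≈ $30 at x = 3, and P = $3 falls below it — price never covers variable cost, so the firm shuts down and loses only its fixed cost.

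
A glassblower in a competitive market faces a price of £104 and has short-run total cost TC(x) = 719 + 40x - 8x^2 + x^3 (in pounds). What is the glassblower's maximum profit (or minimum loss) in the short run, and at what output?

Profit = -£207 at x = 8

AVC = 40 - 8x + x^2 has its minimum £24 at x = 4; price £104 clears that bar, so the firm operates.
With MC = 40 - 16x + 3x^2, P = MC on the upward-sloping part at x* = 8.
TR = 104·8 = 832. TC = 719 + 320 = 1039. Profit = 832 − 1039 = -£207.
That loss of £207 beats the £719 the firm would lose by shutting down; producing recovers £512 of fixed cost.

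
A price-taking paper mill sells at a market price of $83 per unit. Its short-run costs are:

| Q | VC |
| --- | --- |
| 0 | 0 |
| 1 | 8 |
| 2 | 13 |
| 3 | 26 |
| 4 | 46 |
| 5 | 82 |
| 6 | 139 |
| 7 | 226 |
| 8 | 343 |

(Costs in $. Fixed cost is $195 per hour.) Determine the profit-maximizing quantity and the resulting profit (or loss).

Q = 6; profit = $164

Compute π = P·Q − TC at each output: Q=0: -195; Q=1: -120; Q=2: -42; Q=3: 28; Q=4: 91; Q=5: 138; Q=6: 164; Q=7: 160; Q=8: 126.
Profit is maximized at Q = 6. AVC there is 139/6 = $23.17 ≤ P, so producing beats shutting down (which would give -$195).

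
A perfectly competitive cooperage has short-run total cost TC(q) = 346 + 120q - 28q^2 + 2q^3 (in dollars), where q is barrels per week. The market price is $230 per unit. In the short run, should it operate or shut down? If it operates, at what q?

From TC, MC = TC'(q) = 120 - 56q + 6q^2 and AVC = VC/q = 120 - 28q + 2q^2.
AVC is minimized where dAVC/dq = -28 + 4q = 0, at q = 7; min AVC = 120 - 28·7 + 2·7^2 = $22.
P = $230 exceeds min AVC = $22, so the firm stays open.
Set P = MC: 230 = 120 - 56q + 6q^2 → -110 - 56q + 6q^2 = 0. The roots are q = -5/3 and q = 11; the profit-maximizing output is on the rising part of MC, so q* = 11.
Check: AVC at q = 11 is $54 ≤ P, so revenue covers variable cost.
Profit = P·q − TC = 230·11 − 940 = $1590.

Produce at q = 11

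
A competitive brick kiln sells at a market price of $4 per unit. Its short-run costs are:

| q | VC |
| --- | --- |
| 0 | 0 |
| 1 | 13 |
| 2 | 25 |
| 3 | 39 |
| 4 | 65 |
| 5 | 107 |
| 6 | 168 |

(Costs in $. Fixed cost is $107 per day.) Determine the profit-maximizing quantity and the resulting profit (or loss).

Profit at each row (π = 4q − TC): q=0: -107; q=1: -116; q=2: -124; q=3: -134; q=4: -156; q=5: -194; q=6: -251.
Profit is highest at q = 0. Equivalently, the lowest AVC in the table is 25/2 ≈ $12.50 at q = 2, and P = $4 falls below it — price never covers variable cost, so the firm shuts down and loses only its fixed cost.

q = 0 (shut down); profit = -$107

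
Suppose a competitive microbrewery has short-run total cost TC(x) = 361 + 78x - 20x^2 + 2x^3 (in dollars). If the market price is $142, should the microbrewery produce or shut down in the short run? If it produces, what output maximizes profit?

Produce at x = 8

From TC, MC = TC'(x) = 78 - 40x + 6x^2 and AVC = VC/x = 78 - 20x + 2x^2.
AVC is minimized where dAVC/dx = -20 + 4x = 0, at x = 5; min AVC = 78 - 20·5 + 2·5^2 = $28.
Because $142 ≥ $28, revenue can cover variable cost; the firm operates.
Solving P = MC: -64 - 40x + 6x^2 = 0 ⇒ x = -4/3 or 8. On the upward-sloping branch, x* = 8.
Check: AVC at x = 8 is $46 ≤ P, so revenue covers variable cost.
Profit = P·x − TC = 142·8 − 729 = $407.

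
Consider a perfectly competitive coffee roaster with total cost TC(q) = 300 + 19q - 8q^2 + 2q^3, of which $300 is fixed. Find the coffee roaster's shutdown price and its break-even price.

Shutdown price = $11; break-even price = $89

Shutdown price = min AVC. AVC = 19 - 8q + 2q^2, with vertex at q = 2 and minimum $11.
ATC = 300/q + 19 - 8q + 2q^2. Setting dATC/dq = −300/q^2 − 8 + 4q = 0 gives q = 5 (since 4·5^3 − 8·5^2 = 300).
min ATC = 300/5 + 19 − 8·5 + 2·5^2 = $89. That is the break-even price.
Between these two prices the firm operates at a loss; above $89 it earns a profit.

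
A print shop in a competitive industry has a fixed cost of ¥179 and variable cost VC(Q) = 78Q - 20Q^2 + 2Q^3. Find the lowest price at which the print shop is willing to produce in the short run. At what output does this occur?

¥28 per unit, at Q = 5

Short-run supply begins at min AVC. From VC = 78Q - 20Q^2 + 2Q^3, AVC = 78 - 20Q + 2Q^2.
dAVC/dQ = -20 + 4Q = 0 gives Q = 5. min AVC = 78 - 20·5 + 2·5^2 = 28.
So the shutdown price is ¥28.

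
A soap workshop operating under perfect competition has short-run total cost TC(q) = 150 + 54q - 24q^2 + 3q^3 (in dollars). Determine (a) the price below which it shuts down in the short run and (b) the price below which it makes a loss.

Shutdown price = $6; break-even price = $39

Shutdown price = min AVC. AVC = 54 - 24q + 3q^2, with vertex at q = 4 and minimum $6.
ATC = 150/q + 54 - 24q + 3q^2. Setting dATC/dq = −150/q^2 − 24 + 6q = 0 gives q = 5 (since 6·5^3 − 24·5^2 = 150).
min ATC = 150/5 + 54 − 24·5 + 3·5^2 = $39. That is the break-even price.
For $6 ≤ P < $39 the firm produces at a loss; below $6 it shuts down.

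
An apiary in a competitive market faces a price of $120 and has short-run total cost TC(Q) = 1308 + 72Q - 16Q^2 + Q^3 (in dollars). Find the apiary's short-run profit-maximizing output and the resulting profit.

Profit = -$156 at Q = 12

AVC = 72 - 16Q + Q^2 has its minimum $8 at Q = 8; price $120 clears that bar, so the firm operates.
With MC = 72 - 32Q + 3Q^2, P = MC on the upward-sloping part at Q* = 12.
TR = 120·12 = 1440. TC = 1308 + 288 = 1596. Profit = 1440 − 1596 = -$156.
Shutting down would mean losing the fixed cost of $1308, so operating at a loss of $156 is better by $1152.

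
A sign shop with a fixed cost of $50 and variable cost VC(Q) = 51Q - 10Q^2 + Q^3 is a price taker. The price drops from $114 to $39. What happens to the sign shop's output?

AVC = 51 - 10Q + Q^2, minimized at Q = 5 where min AVC = $26. MC = 51 - 20Q + 3Q^2.
At P = $114 ≥ min AVC, set P = MC on the rising branch: Q = 9.
At P = $39 ≥ min AVC, set P = MC: Q = 6. The firm stays open but cuts output.

Output falls from 9 to 6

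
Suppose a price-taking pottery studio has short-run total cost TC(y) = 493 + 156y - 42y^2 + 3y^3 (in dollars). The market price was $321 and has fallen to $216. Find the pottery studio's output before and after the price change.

MC = 156 - 84y + 9y^2; the shutdown threshold is min AVC = $9 (at y = 7).
With P = $321 above the shutdown price, P = MC gives y = 11.
At P = $216 ≥ min AVC, set P = MC: y = 10. The firm stays open but cuts output.

Output falls from 11 to 10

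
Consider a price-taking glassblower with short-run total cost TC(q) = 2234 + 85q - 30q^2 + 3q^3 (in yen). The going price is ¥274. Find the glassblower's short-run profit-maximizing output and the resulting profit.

Profit = -¥290 at q = 9

AVC = 85 - 30q + 3q^2 has its minimum ¥10 at q = 5; price ¥274 clears that bar, so the firm operates.
MC = 85 - 60q + 9q^2. Setting P = MC and taking the root on the rising branch gives q* = 9.
TR = 274·9 = 2466. TC = 2234 + 522 = 2756. Profit = 2466 − 2756 = -¥290.
Shutting down would mean losing the fixed cost of ¥2234, so operating at a loss of ¥290 is better by ¥1944.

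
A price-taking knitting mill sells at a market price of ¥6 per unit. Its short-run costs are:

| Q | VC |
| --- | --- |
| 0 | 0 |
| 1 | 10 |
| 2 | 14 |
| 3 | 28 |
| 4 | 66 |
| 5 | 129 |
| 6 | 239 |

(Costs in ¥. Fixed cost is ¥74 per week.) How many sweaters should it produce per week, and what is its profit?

Compute π = P·Q − TC at each output: Q=0: -74; Q=1: -78; Q=2: -76; Q=3: -84; Q=4: -116; Q=5: -173; Q=6: -277.
Profit is highest at Q = 0. Equivalently, the lowest AVC in the table is 14/2 ≈ ¥7 at Q = 2, and P = ¥6 falls below it — price never covers variable cost, so the firm shuts down and loses only its fixed cost.

Q = 0 (shut down); profit = -¥74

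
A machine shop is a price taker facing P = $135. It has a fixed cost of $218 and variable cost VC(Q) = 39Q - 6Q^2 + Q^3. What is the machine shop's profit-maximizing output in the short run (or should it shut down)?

Variable cost is VC = 39Q - 6Q^2 + Q^3, so AVC = VC/Q = 39 - 6Q + Q^2 and MC = dTC/dQ = 39 - 12Q + 3Q^2.
AVC hits its minimum where MC = AVC, at Q = 3, giving min AVC = 39 - 6·3 + 3^2 = $30.
Since P = $135 ≥ min AVC = $30, price covers variable cost and the firm should produce.
Solving P = MC: -96 - 12Q + 3Q^2 = 0 ⇒ Q = -4 or 8. On the upward-sloping branch, Q* = 8.
Check: AVC at Q = 8 is $55 ≤ P, so revenue covers variable cost.
Profit = P·Q − TC = 135·8 − 658 = $422.

Produce at Q = 8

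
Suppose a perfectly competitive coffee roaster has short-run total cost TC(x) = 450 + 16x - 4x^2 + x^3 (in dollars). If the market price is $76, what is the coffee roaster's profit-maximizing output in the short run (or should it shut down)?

Produce at x = 6

Strip out fixed cost: VC = 16x - 4x^2 + x^3. Then AVC = 16 - 4x + x^2 and MC = 16 - 8x + 3x^2.
AVC is minimized where dAVC/dx = -4 + 2x = 0, at x = 2; min AVC = 16 - 4·2 + 2^2 = $12.
P = $76 exceeds min AVC = $12, so the firm stays open.
Solving P = MC: -60 - 8x + 3x^2 = 0 ⇒ x = -10/3 or 6. On the upward-sloping branch, x* = 6.
Check: AVC at x = 6 is $28 ≤ P, so revenue covers variable cost.
Profit = P·x − TC = 76·6 − 618 = -$162, a loss, but smaller than the $450 fixed cost the firm would lose by shutting down.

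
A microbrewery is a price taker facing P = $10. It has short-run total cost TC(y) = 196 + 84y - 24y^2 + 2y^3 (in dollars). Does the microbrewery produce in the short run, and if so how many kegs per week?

Strip out fixed cost: VC = 84y - 24y^2 + 2y^3. Then AVC = 84 - 24y + 2y^2 and MC = 84 - 48y + 6y^2.
AVC is minimized where dAVC/dy = -24 + 4y = 0, at y = 6; min AVC = 84 - 24·6 + 2·6^2 = $12.
With P < min AVC ($10 < $12), every unit sold adds to the loss.
Shutting down limits the loss to fixed cost, $196.

Shut down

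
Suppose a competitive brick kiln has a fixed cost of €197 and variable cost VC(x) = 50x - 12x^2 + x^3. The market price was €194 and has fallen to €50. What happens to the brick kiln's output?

Output falls from 12 to 8

MC = 50 - 24x + 3x^2; the shutdown threshold is min AVC = €14 (at x = 6).
With P = €194 above the shutdown price, P = MC gives x = 12.
At P = €50 ≥ min AVC, set P = MC: x = 8. The firm stays open but cuts output.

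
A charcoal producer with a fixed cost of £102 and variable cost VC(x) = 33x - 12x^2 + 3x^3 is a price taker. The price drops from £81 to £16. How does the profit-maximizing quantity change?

MC = 33 - 24x + 9x^2; the shutdown threshold is min AVC = £21 (at x = 2).
At P = £81 ≥ min AVC, set P = MC on the rising branch: x = 4.
At P = £16 < min AVC = £21, price no longer covers variable cost at any output, so the firm shuts down: x = 0.

Output falls from 4 to 0 (the firm shuts down)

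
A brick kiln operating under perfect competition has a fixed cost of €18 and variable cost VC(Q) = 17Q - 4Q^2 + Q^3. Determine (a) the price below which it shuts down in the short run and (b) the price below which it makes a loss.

Shutdown price = €13; break-even price = €20

AVC = 17 - 4Q + Q^2; minimized at Q = 2, giving min AVC = €13. That is the shutdown price.
ATC = 18/Q + 17 - 4Q + Q^2. Setting dATC/dQ = −18/Q^2 − 4 + 2Q = 0 gives Q = 3 (since 2·3^3 − 4·3^2 = 18).
min ATC = 18/3 + 17 − 4·3 + 3^2 = €20. That is the break-even price.
For €13 ≤ P < €20 the firm produces at a loss; below €13 it shuts down.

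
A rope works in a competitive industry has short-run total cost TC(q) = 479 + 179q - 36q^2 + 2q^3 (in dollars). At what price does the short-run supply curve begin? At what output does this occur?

$17 per unit, at q = 9

The shutdown price is the minimum of AVC. VC = 179q - 36q^2 + 2q^3, so AVC = 179 - 36q + 2q^2.
dAVC/dq = -36 + 4q = 0 gives q = 9. min AVC = 179 - 36·9 + 2·9^2 = 17.
So the shutdown price is $17.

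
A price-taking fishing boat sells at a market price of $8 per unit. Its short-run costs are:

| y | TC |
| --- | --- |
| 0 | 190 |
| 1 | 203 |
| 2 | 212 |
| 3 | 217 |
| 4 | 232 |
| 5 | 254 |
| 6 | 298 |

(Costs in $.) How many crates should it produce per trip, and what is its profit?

y = 0 (shut down); profit = -$190

Compute π = P·y − TC at each output: y=0: -190; y=1: -195; y=2: -196; y=3: -193; y=4: -200; y=5: -214; y=6: -250.
Profit is highest at y = 0. Equivalently, the lowest AVC in the table is 27/3 ≈ $9 at y = 3, and P = $8 falls below it — price never covers variable cost, so the firm shuts down and loses only its fixed cost.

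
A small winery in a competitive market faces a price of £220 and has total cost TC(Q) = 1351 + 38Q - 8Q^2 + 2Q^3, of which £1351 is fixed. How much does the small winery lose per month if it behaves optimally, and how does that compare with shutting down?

Profit = -£371 at Q = 7

AVC = 38 - 8Q + 2Q^2; min AVC = £30 at Q = 2. Since P = £220 ≥ min AVC, the firm produces.
With MC = 38 - 16Q + 6Q^2, P = MC on the upward-sloping part at Q* = 7.
TR = 220·7 = 1540. TC = 1351 + 560 = 1911. Profit = 1540 − 1911 = -£371.
Shutting down would mean losing the fixed cost of £1351, so operating at a loss of £371 is better by £980.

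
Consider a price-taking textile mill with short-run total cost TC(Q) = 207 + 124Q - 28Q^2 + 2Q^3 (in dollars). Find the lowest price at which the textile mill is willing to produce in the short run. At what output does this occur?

The shutdown price is the minimum of AVC. VC = 124Q - 28Q^2 + 2Q^3, so AVC = 124 - 28Q + 2Q^2.
At the minimum of AVC, MC = AVC. MC = 124 - 56Q + 6Q^2; setting MC = AVC gives 4Q^2 - 28Q = 0, so Q = 7. min AVC = 26.
The firm shuts down for any P below $26.

$26 per unit, at Q = 7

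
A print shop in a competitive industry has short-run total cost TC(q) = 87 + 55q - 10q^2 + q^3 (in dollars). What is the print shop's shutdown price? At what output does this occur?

$30 per unit, at q = 5

The shutdown price is the minimum of AVC. VC = 55q - 10q^2 + q^3, so AVC = 55 - 10q + q^2.
dAVC/dq = -10 + 2q = 0 gives q = 5. min AVC = 55 - 10·5 + 5^2 = 30.
For P < $30 the firm produces nothing.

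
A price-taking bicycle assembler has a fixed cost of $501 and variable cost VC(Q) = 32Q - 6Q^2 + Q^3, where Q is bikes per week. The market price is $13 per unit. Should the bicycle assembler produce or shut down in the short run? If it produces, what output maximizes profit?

From TC, MC = TC'(Q) = 32 - 12Q + 3Q^2 and AVC = VC/Q = 32 - 6Q + Q^2.
AVC is minimized where dAVC/dQ = -6 + 2Q = 0, at Q = 3; min AVC = 32 - 6·3 + 3^2 = $23.
With P < min AVC ($13 < $23), every unit sold adds to the loss.
The firm minimizes its loss by shutting down and losing only its fixed cost of $501.

Shut down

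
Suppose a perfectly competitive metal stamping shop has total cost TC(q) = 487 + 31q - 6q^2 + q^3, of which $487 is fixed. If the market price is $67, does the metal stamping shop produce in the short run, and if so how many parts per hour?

Produce at q = 6

Variable cost is VC = 31q - 6q^2 + q^3, so AVC = VC/q = 31 - 6q + q^2 and MC = dTC/dq = 31 - 12q + 3q^2.
The AVC parabola has its vertex at q = 6/2 = 3, where AVC = 31 - 6·3 + 3^2 = $22.
P = $67 exceeds min AVC = $22, so the firm stays open.
Set P = MC: 67 = 31 - 12q + 3q^2 → -36 - 12q + 3q^2 = 0. The roots are q = -2 and q = 6; the profit-maximizing output is on the rising part of MC, so q* = 6.
Check: AVC at q = 6 is $31 ≤ P, so revenue covers variable cost.
Profit = P·q − TC = 67·6 − 673 = -$271, a loss, but smaller than the $487 fixed cost the firm would lose by shutting down.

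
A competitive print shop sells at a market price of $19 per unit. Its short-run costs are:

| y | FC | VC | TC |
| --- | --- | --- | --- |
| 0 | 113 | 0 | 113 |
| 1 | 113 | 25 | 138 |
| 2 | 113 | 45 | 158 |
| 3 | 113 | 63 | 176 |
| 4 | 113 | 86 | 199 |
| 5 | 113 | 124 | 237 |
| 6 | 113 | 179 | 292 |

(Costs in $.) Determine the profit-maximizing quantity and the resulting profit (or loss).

Tabulate TR − TC: y=0: -113; y=1: -119; y=2: -120; y=3: -119; y=4: -123; y=5: -142; y=6: -178.
Profit is highest at y = 0. Equivalently, the lowest AVC in the table is 63/3 ≈ $21 at y = 3, and P = $19 falls below it — price never covers variable cost, so the firm shuts down and loses only its fixed cost.

y = 0 (shut down); profit = -$113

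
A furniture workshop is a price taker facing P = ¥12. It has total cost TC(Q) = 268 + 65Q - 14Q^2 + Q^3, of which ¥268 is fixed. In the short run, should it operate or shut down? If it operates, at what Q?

Variable cost is VC = 65Q - 14Q^2 + Q^3, so AVC = VC/Q = 65 - 14Q + Q^2 and MC = dTC/dQ = 65 - 28Q + 3Q^2.
AVC hits its minimum where MC = AVC, at Q = 7, giving min AVC = 65 - 14·7 + 7^2 = ¥16.
Since P = ¥12 < min AVC = ¥16, price fails to cover variable cost at any output.
Shutting down limits the loss to fixed cost, ¥268.

Shut down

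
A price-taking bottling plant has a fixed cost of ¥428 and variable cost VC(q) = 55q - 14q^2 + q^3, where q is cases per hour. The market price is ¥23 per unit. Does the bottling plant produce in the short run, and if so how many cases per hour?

Strip out fixed cost: VC = 55q - 14q^2 + q^3. Then AVC = 55 - 14q + q^2 and MC = 55 - 28q + 3q^2.
AVC is minimized where dAVC/dq = -14 + 2q = 0, at q = 7; min AVC = 55 - 14·7 + 7^2 = ¥6.
P = ¥23 exceeds min AVC = ¥6, so the firm stays open.
Set P = MC: 23 = 55 - 28q + 3q^2 → 32 - 28q + 3q^2 = 0. The roots are q = 4/3 and q = 8; the profit-maximizing output is on the rising part of MC, so q* = 8.
Check: AVC at q = 8 is ¥7 ≤ P, so revenue covers variable cost.
Profit = P·q − TC = 23·8 − 484 = -¥300, a loss, but smaller than the ¥428 fixed cost the firm would lose by shutting down.

Produce at q = 8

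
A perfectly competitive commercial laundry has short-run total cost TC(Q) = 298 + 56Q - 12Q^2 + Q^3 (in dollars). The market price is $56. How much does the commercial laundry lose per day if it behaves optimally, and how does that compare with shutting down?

Profit = -$42 at Q = 8

AVC = 56 - 12Q + Q^2 has its minimum $20 at Q = 6; price $56 clears that bar, so the firm operates.
With MC = 56 - 24Q + 3Q^2, P = MC on the upward-sloping part at Q* = 8.
TR = 56·8 = 448. TC = 298 + 192 = 490. Profit = 448 − 490 = -$42.
That loss of $42 beats the $298 the firm would lose by shutting down; producing recovers $256 of fixed cost.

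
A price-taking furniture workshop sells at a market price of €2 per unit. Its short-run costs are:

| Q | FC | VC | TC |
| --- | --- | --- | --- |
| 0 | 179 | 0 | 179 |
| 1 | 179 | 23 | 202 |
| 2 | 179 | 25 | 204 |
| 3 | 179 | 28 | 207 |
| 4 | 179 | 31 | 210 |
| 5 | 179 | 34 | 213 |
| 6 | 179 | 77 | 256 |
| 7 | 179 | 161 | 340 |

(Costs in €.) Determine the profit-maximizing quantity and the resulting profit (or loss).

Profit at each row (π = 2Q − TC): Q=0: -179; Q=1: -200; Q=2: -200; Q=3: -201; Q=4: -202; Q=5: -203; Q=6: -244; Q=7: -326.
Profit is highest at Q = 0. Equivalently, the lowest AVC in the table is 34/5 ≈ €6.80 at Q = 5, and P = €2 falls below it — price never covers variable cost, so the firm shuts down and loses only its fixed cost.

Q = 0 (shut down); profit = -€179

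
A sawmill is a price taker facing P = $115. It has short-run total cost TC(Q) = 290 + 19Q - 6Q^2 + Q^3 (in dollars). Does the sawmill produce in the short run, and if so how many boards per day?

Strip out fixed cost: VC = 19Q - 6Q^2 + Q^3. Then AVC = 19 - 6Q + Q^2 and MC = 19 - 12Q + 3Q^2.
AVC is minimized where dAVC/dQ = -6 + 2Q = 0, at Q = 3; min AVC = 19 - 6·3 + 3^2 = $10.
Since P = $115 ≥ min AVC = $10, price covers variable cost and the firm should produce.
Solving P = MC: -96 - 12Q + 3Q^2 = 0 ⇒ Q = -4 or 8. On the upward-sloping branch, Q* = 8.
Check: AVC at Q = 8 is $35 ≤ P, so revenue covers variable cost.
Profit = P·Q − TC = 115·8 − 570 = $350.

Produce at Q = 8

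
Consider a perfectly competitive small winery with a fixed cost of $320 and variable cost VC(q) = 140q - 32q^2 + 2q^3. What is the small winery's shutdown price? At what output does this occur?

$12 per unit, at q = 8

The firm shuts down when price falls below the minimum of average variable cost. AVC = VC/q = 140 - 32q + 2q^2.
At the minimum of AVC, MC = AVC. MC = 140 - 64q + 6q^2; setting MC = AVC gives 4q^2 - 32q = 0, so q = 8. min AVC = 12.
The firm shuts down for any P below $12.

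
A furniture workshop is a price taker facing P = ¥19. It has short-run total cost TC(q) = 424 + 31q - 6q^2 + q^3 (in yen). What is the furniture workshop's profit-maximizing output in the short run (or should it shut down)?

Strip out fixed cost: VC = 31q - 6q^2 + q^3. Then AVC = 31 - 6q + q^2 and MC = 31 - 12q + 3q^2.
AVC hits its minimum where MC = AVC, at q = 3, giving min AVC = 31 - 6·3 + 3^2 = ¥22.
With P < min AVC (¥19 < ¥22), every unit sold adds to the loss.
Best response: produce nothing and absorb the ¥424 fixed cost.

Shut down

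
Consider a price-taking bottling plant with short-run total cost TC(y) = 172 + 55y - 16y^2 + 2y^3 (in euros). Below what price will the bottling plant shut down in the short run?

The firm shuts down when price falls below the minimum of average variable cost. AVC = VC/y = 55 - 16y + 2y^2.
dAVC/dy = -16 + 4y = 0 gives y = 4. min AVC = 55 - 16·4 + 2·4^2 = 23.
For P < €23 the firm produces nothing.

€23 per unit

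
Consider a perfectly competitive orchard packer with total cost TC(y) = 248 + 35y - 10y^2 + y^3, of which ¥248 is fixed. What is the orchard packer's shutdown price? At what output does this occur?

The firm shuts down when price falls below the minimum of average variable cost. AVC = VC/y = 35 - 10y + y^2.
At the minimum of AVC, MC = AVC. MC = 35 - 20y + 3y^2; setting MC = AVC gives 2y^2 - 10y = 0, so y = 5. min AVC = 10.
The firm shuts down for any P below ¥10.

¥10 per unit, at y = 5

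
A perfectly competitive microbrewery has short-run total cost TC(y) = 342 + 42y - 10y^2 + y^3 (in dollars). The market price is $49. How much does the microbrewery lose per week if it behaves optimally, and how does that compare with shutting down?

AVC = 42 - 10y + y^2 has its minimum $17 at y = 5; price $49 clears that bar, so the firm operates.
With MC = 42 - 20y + 3y^2, P = MC on the upward-sloping part at y* = 7.
TR = 49·7 = 343. TC = 342 + 147 = 489. Profit = 343 − 489 = -$146.
Shutting down would mean losing the fixed cost of $342, so operating at a loss of $146 is better by $196.

Profit = -$146 at y = 7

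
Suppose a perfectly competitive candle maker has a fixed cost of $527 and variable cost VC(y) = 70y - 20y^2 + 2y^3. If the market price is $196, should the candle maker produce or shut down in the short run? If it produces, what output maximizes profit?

From TC, MC = TC'(y) = 70 - 40y + 6y^2 and AVC = VC/y = 70 - 20y + 2y^2.
AVC hits its minimum where MC = AVC, at y = 5, giving min AVC = 70 - 20·5 + 2·5^2 = $20.
P = $196 exceeds min AVC = $20, so the firm stays open.
Solving P = MC: -126 - 40y + 6y^2 = 0 ⇒ y = -7/3 or 9. On the upward-sloping branch, y* = 9.
Check: AVC at y = 9 is $52 ≤ P, so revenue covers variable cost.
Profit = P·y − TC = 196·9 − 995 = $769.

Produce at y = 9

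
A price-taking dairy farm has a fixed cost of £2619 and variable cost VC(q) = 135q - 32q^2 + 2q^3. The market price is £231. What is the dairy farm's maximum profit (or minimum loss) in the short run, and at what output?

Profit = -£315 at q = 12

AVC = 135 - 32q + 2q^2 has its minimum £7 at q = 8; price £231 clears that bar, so the firm operates.
With MC = 135 - 64q + 6q^2, P = MC on the upward-sloping part at q* = 12.
TR = 231·12 = 2772. TC = 2619 + 468 = 3087. Profit = 2772 − 3087 = -£315.
That loss of £315 beats the £2619 the firm would lose by shutting down; producing recovers £2304 of fixed cost.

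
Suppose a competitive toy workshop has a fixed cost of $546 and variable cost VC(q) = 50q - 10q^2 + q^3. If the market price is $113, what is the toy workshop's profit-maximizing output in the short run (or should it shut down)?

Produce at q = 9

Strip out fixed cost: VC = 50q - 10q^2 + q^3. Then AVC = 50 - 10q + q^2 and MC = 50 - 20q + 3q^2.
AVC is minimized where dAVC/dq = -10 + 2q = 0, at q = 5; min AVC = 50 - 10·5 + 5^2 = $25.
P = $113 exceeds min AVC = $25, so the firm stays open.
Set P = MC: 113 = 50 - 20q + 3q^2 → -63 - 20q + 3q^2 = 0. The roots are q = -7/3 and q = 9; the profit-maximizing output is on the rising part of MC, so q* = 9.
Check: AVC at q = 9 is $41 ≤ P, so revenue covers variable cost.
Profit = P·q − TC = 113·9 − 915 = $102.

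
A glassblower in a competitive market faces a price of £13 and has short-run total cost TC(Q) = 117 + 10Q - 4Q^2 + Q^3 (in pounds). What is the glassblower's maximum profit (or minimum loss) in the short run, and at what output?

Profit = -£99 at Q = 3

AVC = 10 - 4Q + Q^2; min AVC = £6 at Q = 2. Since P = £13 ≥ min AVC, the firm produces.
With MC = 10 - 8Q + 3Q^2, P = MC on the upward-sloping part at Q* = 3.
TR = 13·3 = 39. TC = 117 + 21 = 138. Profit = 39 − 138 = -£99.
That loss of £99 beats the £117 the firm would lose by shutting down; producing recovers £18 of fixed cost.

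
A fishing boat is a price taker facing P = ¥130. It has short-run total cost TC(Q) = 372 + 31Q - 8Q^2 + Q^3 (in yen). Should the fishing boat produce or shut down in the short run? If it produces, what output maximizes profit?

Strip out fixed cost: VC = 31Q - 8Q^2 + Q^3. Then AVC = 31 - 8Q + Q^2 and MC = 31 - 16Q + 3Q^2.
The AVC parabola has its vertex at Q = 8/2 = 4, where AVC = 31 - 8·4 + 4^2 = ¥15.
Since P = ¥130 ≥ min AVC = ¥15, price covers variable cost and the firm should produce.
Solving P = MC: -99 - 16Q + 3Q^2 = 0 ⇒ Q = -11/3 or 9. On the upward-sloping branch, Q* = 9.
Check: AVC at Q = 9 is ¥40 ≤ P, so revenue covers variable cost.
Profit = P·Q − TC = 130·9 − 732 = ¥438.

Produce at Q = 9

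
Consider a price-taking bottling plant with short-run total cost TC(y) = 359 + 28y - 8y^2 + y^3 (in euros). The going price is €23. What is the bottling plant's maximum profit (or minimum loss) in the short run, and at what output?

Profit = -€309 at y = 5

AVC = 28 - 8y + y^2 has its minimum €12 at y = 4; price €23 clears that bar, so the firm operates.
MC = 28 - 16y + 3y^2. Setting P = MC and taking the root on the rising branch gives y* = 5.
TR = 23·5 = 115. TC = 359 + 65 = 424. Profit = 115 − 424 = -€309.
That loss of €309 beats the €359 the firm would lose by shutting down; producing recovers €50 of fixed cost.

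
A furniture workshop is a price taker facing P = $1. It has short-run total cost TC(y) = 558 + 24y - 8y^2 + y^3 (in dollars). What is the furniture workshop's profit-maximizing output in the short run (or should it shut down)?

Strip out fixed cost: VC = 24y - 8y^2 + y^3. Then AVC = 24 - 8y + y^2 and MC = 24 - 16y + 3y^2.
AVC is minimized where dAVC/dy = -8 + 2y = 0, at y = 4; min AVC = 24 - 8·4 + 4^2 = $8.
Since P = $1 < min AVC = $8, price fails to cover variable cost at any output.
Best response: produce nothing and absorb the $558 fixed cost.

Shut down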